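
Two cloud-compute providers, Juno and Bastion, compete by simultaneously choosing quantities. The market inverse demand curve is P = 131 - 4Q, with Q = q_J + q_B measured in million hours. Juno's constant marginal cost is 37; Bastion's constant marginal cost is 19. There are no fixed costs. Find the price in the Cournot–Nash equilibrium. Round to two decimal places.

Juno's profit: π_J = (131 - 4Q)q_J - (37q_J). Setting ∂π_J/∂q_J = 0: 94 - 8q_J - 4(q_B) = 0.
Bastion's first-order condition: 112 - 8q_B - 4(q_J) = 0.
Best responses: q_J = (94 - 4q_B)/8, q_B = (112 - 4q_J)/8.
Solving the pair: q_J = 19/3, q_B = 65/6.
Total output Q = 103/6, so price P = 131 - 4·(103/6) = 187/3.

62.33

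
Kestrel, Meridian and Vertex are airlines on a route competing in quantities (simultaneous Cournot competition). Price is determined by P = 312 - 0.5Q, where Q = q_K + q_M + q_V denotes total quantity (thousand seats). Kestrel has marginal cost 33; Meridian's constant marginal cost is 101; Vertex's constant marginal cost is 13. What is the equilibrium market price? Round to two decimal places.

114.75

Kestrel's profit: π_K = (312 - 0.5Q)q_K - (33q_K). Setting ∂π_K/∂q_K = 0: 279 - q_K - (1/2)(q_M + q_V) = 0.
Meridian's first-order condition: 211 - q_M - (1/2)(q_K + q_V) = 0.
Vertex's profit: π_V = (312 - 0.5Q)q_V - (13q_V). Setting ∂π_V/∂q_V = 0: 299 - q_V - (1/2)(q_K + q_M) = 0.
Summing all 3 equations gives 789 − 2Q = 0, hence Q = 789/2.
Back-substituting: q_K = (279 − 789/4)/(1/2) = 327/2, q_M = (211 − 789/4)/(1/2) = 55/2, q_V = (299 − 789/4)/(1/2) = 407/2.
Total output Q = 789/2, so price P = 312 - (1/2)·(789/2) = 459/4.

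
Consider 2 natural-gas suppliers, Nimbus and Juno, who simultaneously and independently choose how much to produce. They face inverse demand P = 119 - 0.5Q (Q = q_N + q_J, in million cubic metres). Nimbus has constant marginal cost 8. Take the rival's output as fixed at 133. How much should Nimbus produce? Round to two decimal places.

44.50

With the rival's output fixed at 133, Nimbus's profit is π_N = (119 - (1/2)·133 - (1/2)q_N)q_N - (8q_N) = (105/2 - (1/2)q_N)q_N - (8q_N).
∂π_N/∂q_N = 89/2 - q_N = 0, so q_N = 89/2.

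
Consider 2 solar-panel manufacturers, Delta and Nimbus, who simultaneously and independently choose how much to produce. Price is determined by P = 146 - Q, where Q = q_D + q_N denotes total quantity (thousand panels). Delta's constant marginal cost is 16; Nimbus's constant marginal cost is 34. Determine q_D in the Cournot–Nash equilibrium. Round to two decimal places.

49.33

Delta's profit: π_D = (146 - Q)q_D - (16q_D). Setting ∂π_D/∂q_D = 0: 130 - 2q_D - (q_N) = 0.
Nimbus's profit: π_N = (146 - Q)q_N - (34q_N). Setting ∂π_N/∂q_N = 0: 112 - 2q_N - (q_D) = 0.
So q_D = (130 - q_N)/2 and q_N = (112 - q_D)/2.
Solving the pair: q_D = 148/3, q_N = 94/3.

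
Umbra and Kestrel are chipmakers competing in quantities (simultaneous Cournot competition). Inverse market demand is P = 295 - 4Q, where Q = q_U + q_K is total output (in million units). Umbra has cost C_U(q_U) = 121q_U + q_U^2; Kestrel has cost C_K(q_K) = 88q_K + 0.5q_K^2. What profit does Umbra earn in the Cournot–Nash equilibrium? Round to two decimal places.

497.30

Umbra's profit: π_U = (295 - 4Q)q_U - (121q_U + q_U²). Setting ∂π_U/∂q_U = 0: 174 - 10q_U - 4(q_K) = 0.
Kestrel's first-order condition: 207 - 9q_K - 4(q_U) = 0.
So q_U = (174 - 4q_K)/10 and q_K = (207 - 4q_U)/9.
Substituting one into the other gives q_U = 369/37 and q_K = 687/37.
Price P = 295 - 4·(1056/37) = 180.8378.
Umbra's profit: 180.8378·(369/37) - 121·(369/37) - (369/37)² = 497.3009.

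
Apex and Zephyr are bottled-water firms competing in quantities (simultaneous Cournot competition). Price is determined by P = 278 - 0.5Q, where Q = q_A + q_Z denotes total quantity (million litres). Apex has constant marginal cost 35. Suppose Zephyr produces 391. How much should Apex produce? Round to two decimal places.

47.50

With the rival's output fixed at 391, Apex's profit is π_A = (278 - (1/2)·391 - (1/2)q_A)q_A - (35q_A) = (165/2 - (1/2)q_A)q_A - (35q_A).
∂π_A/∂q_A = 95/2 - q_A = 0, so q_A = 95/2.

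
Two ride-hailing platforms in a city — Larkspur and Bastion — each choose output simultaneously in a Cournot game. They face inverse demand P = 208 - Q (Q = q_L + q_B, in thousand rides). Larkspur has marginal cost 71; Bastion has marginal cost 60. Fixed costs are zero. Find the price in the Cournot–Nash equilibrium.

Larkspur's profit: π_L = (208 - Q)q_L - (71q_L). Setting ∂π_L/∂q_L = 0: 137 - 2q_L - (q_B) = 0.
Bastion's profit: π_B = (208 - Q)q_B - (60q_B). Setting ∂π_B/∂q_B = 0: 148 - 2q_B - (q_L) = 0.
Rearranging gives the reaction functions q_L = (137 - q_B)/2 and q_B = (148 - q_L)/2.
Substituting one into the other gives q_L = 42 and q_B = 53.
Total output Q = 95, so price P = 208 - 95 = 113.

113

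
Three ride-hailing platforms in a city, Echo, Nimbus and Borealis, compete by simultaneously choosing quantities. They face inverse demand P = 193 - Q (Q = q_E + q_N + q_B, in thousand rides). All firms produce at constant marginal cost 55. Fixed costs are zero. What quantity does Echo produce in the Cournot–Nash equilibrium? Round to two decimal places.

Each firm earns π_i = (193 - Q)q_i - 55q_i.
Setting ∂π_i/∂q_i = 0 with rivals' quantities fixed: 138 - 2q_i - Σ_{j≠i} q_j = 0.
By symmetry each firm produces the same amount; substituting Σ_{j≠i} q_j = 2q_i yields q_i = 138/4 = 69/2.

34.50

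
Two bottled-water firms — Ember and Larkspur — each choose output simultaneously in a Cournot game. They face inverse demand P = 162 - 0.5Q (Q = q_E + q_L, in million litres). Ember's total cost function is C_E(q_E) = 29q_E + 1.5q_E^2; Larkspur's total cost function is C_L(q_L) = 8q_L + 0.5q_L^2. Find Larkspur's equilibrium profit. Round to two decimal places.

Ember's profit: π_E = (162 - 0.5Q)q_E - (29q_E + (3/2)q_E²). Setting ∂π_E/∂q_E = 0: 133 - 4q_E - (1/2)(q_L) = 0.
Larkspur's profit: π_L = (162 - 0.5Q)q_L - (8q_L + (1/2)q_L²). Setting ∂π_L/∂q_L = 0: 154 - 2q_L - (1/2)(q_E) = 0.
Rearranging gives the reaction functions q_E = (133 - (1/2)q_L)/4 and q_L = (154 - (1/2)q_E)/2.
Solving the pair: q_E = 756/31, q_L = 70.9032.
Price P = 162 - (1/2)·95.2903 = 114.3548.
Larkspur's profit: 114.3548·70.9032 - 8·70.9032 - (1/2)·70.9032² = 5027.2674.

5027.27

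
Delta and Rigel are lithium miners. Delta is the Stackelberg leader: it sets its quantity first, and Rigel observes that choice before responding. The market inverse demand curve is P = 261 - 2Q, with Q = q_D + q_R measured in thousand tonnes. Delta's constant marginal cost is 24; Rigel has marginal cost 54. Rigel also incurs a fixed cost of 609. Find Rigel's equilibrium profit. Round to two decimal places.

The follower Rigel best-responds to any q_D: π_R = (261 - 2Q)q_R - 54q_R.
Setting the follower's marginal profit to zero, 207 - 2q_D - 4q_R = 0, i.e. q_R = (207 - 2q_D)/4.
The leader anticipates this reaction. Substituting into P = 261 - 2Q gives P = 315/2 - q_D, so π_D = (315/2 - q_D)q_D - 24q_D.
Maximising: ∂π_D/∂q_D = 267/2 - 2q_D = 0, giving q_D = 267/4.
Then q_R = (207 - 2·(267/4))/4 = 147/8.
Price P = 261 - 2·(681/8) = 363/4.
Rigel's profit: (363/4 - 54)·(147/8) - 609 = 66.2813.

66.28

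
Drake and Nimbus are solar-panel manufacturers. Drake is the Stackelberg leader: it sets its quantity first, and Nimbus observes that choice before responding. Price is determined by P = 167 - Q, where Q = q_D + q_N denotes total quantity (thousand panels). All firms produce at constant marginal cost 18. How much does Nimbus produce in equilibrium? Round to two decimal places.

The follower Nimbus best-responds to any q_D: π_N = (167 - Q)q_N - 18q_N.
Setting the follower's marginal profit to zero, 149 - q_D - 2q_N = 0, i.e. q_N = (149 - q_D)/2.
The leader anticipates this reaction. Substituting into P = 167 - Q gives P = 185/2 - (1/2)q_D, so π_D = (185/2 - (1/2)q_D)q_D - 18q_D.
Maximising: ∂π_D/∂q_D = 149/2 - q_D = 0, giving q_D = 149/2.
Then q_N = (149 - 149/2)/2 = 149/4.

37.25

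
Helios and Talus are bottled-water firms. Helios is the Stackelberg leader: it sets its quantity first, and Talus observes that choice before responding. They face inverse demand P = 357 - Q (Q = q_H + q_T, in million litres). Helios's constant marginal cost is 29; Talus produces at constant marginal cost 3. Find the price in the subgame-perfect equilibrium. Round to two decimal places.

Solve by backward induction. Given q_H, the follower Talus maximises π_T = (357 - q_H - q_T)q_T - 3q_T.
∂π_T/∂q_T = 354 - q_H - 2q_T = 0 gives the reaction function q_T = (354 - q_H)/2.
Helios substitutes q_T(q_H) into its own profit: π_H = q_H(357 - q_H - (354 - q_H)/2) - 29q_H = (180 - (1/2)q_H)q_H - 29q_H.
Maximising: ∂π_H/∂q_H = 151 - q_H = 0, giving q_H = 151.
Then q_T = (354 - 151)/2 = 203/2.
Total output Q = 505/2, so price P = 357 - 505/2 = 209/2.

104.50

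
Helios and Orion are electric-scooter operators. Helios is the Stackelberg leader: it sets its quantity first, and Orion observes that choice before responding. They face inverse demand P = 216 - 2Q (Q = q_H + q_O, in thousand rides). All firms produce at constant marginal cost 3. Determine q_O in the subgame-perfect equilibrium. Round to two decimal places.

26.63

Solve by backward induction. Given q_H, the follower Orion maximises π_O = (216 - 2q_H - 2q_O)q_O - 3q_O.
∂π_O/∂q_O = 213 - 2q_H - 4q_O = 0 gives the reaction function q_O = (213 - 2q_H)/4.
Helios substitutes q_O(q_H) into its own profit: π_H = q_H(216 - 2q_H - (213 - 2q_H)/2) - 3q_H = (219/2 - q_H)q_H - 3q_H.
Maximising: ∂π_H/∂q_H = 213/2 - 2q_H = 0, giving q_H = 213/4.
Then q_O = (213 - 2·(213/4))/4 = 213/8.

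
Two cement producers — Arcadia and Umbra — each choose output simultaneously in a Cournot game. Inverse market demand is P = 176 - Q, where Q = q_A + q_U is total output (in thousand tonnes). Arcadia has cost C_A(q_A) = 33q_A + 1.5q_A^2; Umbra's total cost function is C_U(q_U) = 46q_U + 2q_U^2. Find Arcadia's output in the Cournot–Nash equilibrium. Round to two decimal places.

25.10

Arcadia's profit: π_A = (176 - Q)q_A - (33q_A + (3/2)q_A²). Setting ∂π_A/∂q_A = 0: 143 - 5q_A - (q_U) = 0.
Umbra's profit: π_U = (176 - Q)q_U - (46q_U + 2q_U²). Setting ∂π_U/∂q_U = 0: 130 - 6q_U - (q_A) = 0.
Best responses: q_A = (143 - q_U)/5, q_U = (130 - q_A)/6.
Solving the pair: q_A = 728/29, q_U = 507/29.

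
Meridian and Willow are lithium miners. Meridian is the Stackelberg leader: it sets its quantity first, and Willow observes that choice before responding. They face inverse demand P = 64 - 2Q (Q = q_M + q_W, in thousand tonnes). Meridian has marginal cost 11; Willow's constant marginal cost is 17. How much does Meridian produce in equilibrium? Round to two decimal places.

14.75

Solve by backward induction. Given q_M, the follower Willow maximises π_W = (64 - 2q_M - 2q_W)q_W - 17q_W.
∂π_W/∂q_W = 47 - 2q_M - 4q_W = 0 gives the reaction function q_W = (47 - 2q_M)/4.
Meridian substitutes q_W(q_M) into its own profit: π_M = q_M(64 - 2q_M - (47 - 2q_M)/2) - 11q_M = (81/2 - q_M)q_M - 11q_M.
Leader FOC: 59/2 - 2q_M = 0, so q_M = 59/4.
Then q_W = (47 - 2·(59/4))/4 = 35/8.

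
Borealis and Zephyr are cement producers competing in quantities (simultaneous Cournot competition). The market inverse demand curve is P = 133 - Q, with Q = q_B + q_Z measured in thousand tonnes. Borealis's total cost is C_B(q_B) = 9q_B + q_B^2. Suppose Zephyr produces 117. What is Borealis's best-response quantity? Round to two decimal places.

1.75

With the rival's output fixed at 117, Borealis's profit is π_B = (133 - 117 - q_B)q_B - (9q_B + q_B²) = (16 - q_B)q_B - (9q_B + q_B²).
∂π_B/∂q_B = 7 - 4q_B = 0, so q_B = 7/4.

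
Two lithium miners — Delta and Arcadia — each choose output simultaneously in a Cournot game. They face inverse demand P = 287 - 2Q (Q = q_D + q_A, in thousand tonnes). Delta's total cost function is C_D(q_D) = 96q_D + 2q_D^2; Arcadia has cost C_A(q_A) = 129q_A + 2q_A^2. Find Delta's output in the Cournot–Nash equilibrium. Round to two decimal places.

Delta's profit: π_D = (287 - 2Q)q_D - (96q_D + 2q_D²). Setting ∂π_D/∂q_D = 0: 191 - 8q_D - 2(q_A) = 0.
Arcadia's profit: π_A = (287 - 2Q)q_A - (129q_A + 2q_A²). Setting ∂π_A/∂q_A = 0: 158 - 8q_A - 2(q_D) = 0.
So q_D = (191 - 2q_A)/8 and q_A = (158 - 2q_D)/8.
Substituting one into the other gives q_D = 101/5 and q_A = 147/10.

20.20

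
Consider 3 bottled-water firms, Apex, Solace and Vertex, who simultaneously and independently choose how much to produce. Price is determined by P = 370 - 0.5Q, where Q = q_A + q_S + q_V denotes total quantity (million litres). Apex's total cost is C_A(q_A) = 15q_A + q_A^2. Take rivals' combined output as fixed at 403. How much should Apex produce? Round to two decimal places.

With rivals' combined output fixed at 403, Apex's profit is π_A = (370 - (1/2)·403 - (1/2)q_A)q_A - (15q_A + q_A²) = (337/2 - (1/2)q_A)q_A - (15q_A + q_A²).
∂π_A/∂q_A = 307/2 - 3q_A = 0, so q_A = 307/6.

51.17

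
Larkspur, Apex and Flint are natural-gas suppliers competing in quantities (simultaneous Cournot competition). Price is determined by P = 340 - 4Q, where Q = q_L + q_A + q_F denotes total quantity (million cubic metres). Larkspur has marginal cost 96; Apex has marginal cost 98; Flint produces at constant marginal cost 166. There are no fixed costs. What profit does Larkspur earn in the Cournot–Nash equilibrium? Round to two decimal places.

1560.25

Larkspur's profit: π_L = (340 - 4Q)q_L - (96q_L). Setting ∂π_L/∂q_L = 0: 244 - 8q_L - 4(q_A + q_F) = 0.
Apex's profit: π_A = (340 - 4Q)q_A - (98q_A). Setting ∂π_A/∂q_A = 0: 242 - 8q_A - 4(q_L + q_F) = 0.
Flint's first-order condition: 174 - 8q_F - 4(q_L + q_A) = 0.
Summing all 3 equations gives 660 − 16Q = 0, hence Q = 165/4.
Back-substituting: q_L = (244 − 165)/4 = 79/4, q_A = (242 − 165)/4 = 77/4, q_F = (174 − 165)/4 = 9/4.
Price P = 340 - 4·(165/4) = 175.
Larkspur's profit: (175 - 96)·(79/4) = 1560.2500.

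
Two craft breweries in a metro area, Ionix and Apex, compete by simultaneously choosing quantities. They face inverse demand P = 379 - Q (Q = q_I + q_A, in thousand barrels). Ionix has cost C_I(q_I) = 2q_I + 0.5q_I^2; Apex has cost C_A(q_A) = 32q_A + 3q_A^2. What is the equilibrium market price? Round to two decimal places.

234.09

Ionix's profit: π_I = (379 - Q)q_I - (2q_I + (1/2)q_I²). Setting ∂π_I/∂q_I = 0: 377 - 3q_I - (q_A) = 0.
Apex's first-order condition: 347 - 8q_A - (q_I) = 0.
Best responses: q_I = (377 - q_A)/3, q_A = (347 - q_I)/8.
Substituting one into the other gives q_I = 116.0435 and q_A = 664/23.
Total output Q = 144.9130, so price P = 379 - 144.9130 = 234.0870.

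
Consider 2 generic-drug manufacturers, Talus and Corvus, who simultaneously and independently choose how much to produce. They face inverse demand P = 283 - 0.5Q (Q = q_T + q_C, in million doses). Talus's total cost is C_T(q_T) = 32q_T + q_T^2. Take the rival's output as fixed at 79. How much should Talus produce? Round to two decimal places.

70.50

With the rival's output fixed at 79, Talus's profit is π_T = (283 - (1/2)·79 - (1/2)q_T)q_T - (32q_T + q_T²) = (487/2 - (1/2)q_T)q_T - (32q_T + q_T²).
∂π_T/∂q_T = 423/2 - 3q_T = 0, so q_T = 141/2.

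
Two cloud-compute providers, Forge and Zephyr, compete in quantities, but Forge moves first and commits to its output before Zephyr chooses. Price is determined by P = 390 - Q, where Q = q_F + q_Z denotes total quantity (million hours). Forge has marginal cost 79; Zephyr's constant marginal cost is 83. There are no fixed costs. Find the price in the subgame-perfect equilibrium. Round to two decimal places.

The follower Zephyr best-responds to any q_F: π_Z = (390 - Q)q_Z - 83q_Z.
Setting the follower's marginal profit to zero, 307 - q_F - 2q_Z = 0, i.e. q_Z = (307 - q_F)/2.
Forge substitutes q_Z(q_F) into its own profit: π_F = q_F(390 - q_F - (307 - q_F)/2) - 79q_F = (473/2 - (1/2)q_F)q_F - 79q_F.
Leader FOC: 315/2 - q_F = 0, so q_F = 315/2.
Then q_Z = (307 - 315/2)/2 = 299/4.
Total output Q = 929/4, so price P = 390 - 929/4 = 631/4.

157.75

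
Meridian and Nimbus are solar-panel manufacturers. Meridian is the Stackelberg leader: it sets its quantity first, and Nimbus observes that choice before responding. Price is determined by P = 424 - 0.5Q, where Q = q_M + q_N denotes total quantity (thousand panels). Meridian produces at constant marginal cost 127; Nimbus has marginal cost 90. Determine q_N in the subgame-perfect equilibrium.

204

The follower Nimbus best-responds to any q_M: π_N = (424 - 0.5Q)q_N - 90q_N.
Setting the follower's marginal profit to zero, 334 - (1/2)q_M - q_N = 0, i.e. q_N = (334 - (1/2)q_M).
The leader anticipates this reaction. Substituting into P = 424 - 0.5Q gives P = 257 - (1/4)q_M, so π_M = (257 - (1/4)q_M)q_M - 127q_M.
The leader's first-order condition 130 - (1/2)q_M = 0 yields q_M = 260.
Then q_N = (334 - (1/2)·260) = 204.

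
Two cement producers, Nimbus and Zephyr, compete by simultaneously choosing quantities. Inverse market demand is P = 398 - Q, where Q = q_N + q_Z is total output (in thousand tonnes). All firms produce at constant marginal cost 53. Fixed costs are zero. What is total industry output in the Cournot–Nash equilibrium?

A representative firm's profit is π_i = q_i(398 - Q) - 53q_i.
Setting ∂π_i/∂q_i = 0 with rivals' quantities fixed: 345 - 2q_i - q_j = 0.
By symmetry each firm produces the same amount; substituting q_j = q_i yields q_i = 345/3 = 115.
Total output Q = 115 + 115 = 230.

230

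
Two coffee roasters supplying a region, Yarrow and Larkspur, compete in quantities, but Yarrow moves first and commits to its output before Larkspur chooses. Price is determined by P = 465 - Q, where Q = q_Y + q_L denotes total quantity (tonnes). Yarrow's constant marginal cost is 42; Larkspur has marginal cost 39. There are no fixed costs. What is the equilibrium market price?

147

Solve by backward induction. Given q_Y, the follower Larkspur maximises π_L = (465 - q_Y - q_L)q_L - 39q_L.
Follower FOC: 426 - q_Y - 2q_L = 0, so q_L(q_Y) = (426 - q_Y)/2.
The leader anticipates this reaction. Substituting into P = 465 - Q gives P = 252 - (1/2)q_Y, so π_Y = (252 - (1/2)q_Y)q_Y - 42q_Y.
Leader FOC: 210 - q_Y = 0, so q_Y = 210.
Then q_L = (426 - 210)/2 = 108.
Total output Q = 318, so price P = 465 - 318 = 147.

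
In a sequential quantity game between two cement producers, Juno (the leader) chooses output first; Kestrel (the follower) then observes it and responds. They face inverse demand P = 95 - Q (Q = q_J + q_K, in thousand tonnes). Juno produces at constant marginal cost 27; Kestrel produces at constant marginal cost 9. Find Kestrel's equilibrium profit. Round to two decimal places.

930.25

The follower Kestrel best-responds to any q_J: π_K = (95 - Q)q_K - 9q_K.
∂π_K/∂q_K = 86 - q_J - 2q_K = 0 gives the reaction function q_K = (86 - q_J)/2.
Juno substitutes q_K(q_J) into its own profit: π_J = q_J(95 - q_J - (86 - q_J)/2) - 27q_J = (52 - (1/2)q_J)q_J - 27q_J.
Maximising: ∂π_J/∂q_J = 25 - q_J = 0, giving q_J = 25.
Then q_K = (86 - 25)/2 = 61/2.
Price P = 95 - 111/2 = 79/2.
Kestrel's profit: (79/2 - 9)·(61/2) = 930.2500.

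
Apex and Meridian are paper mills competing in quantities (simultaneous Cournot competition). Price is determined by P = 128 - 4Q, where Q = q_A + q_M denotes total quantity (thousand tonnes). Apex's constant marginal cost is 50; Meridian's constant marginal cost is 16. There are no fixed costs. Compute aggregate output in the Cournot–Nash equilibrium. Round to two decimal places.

15.83

Apex's profit: π_A = (128 - 4Q)q_A - (50q_A). Setting ∂π_A/∂q_A = 0: 78 - 8q_A - 4(q_M) = 0.
Meridian's first-order condition: 112 - 8q_M - 4(q_A) = 0.
Best responses: q_A = (78 - 4q_M)/8, q_M = (112 - 4q_A)/8.
Solving the pair: q_A = 11/3, q_M = 73/6.
Total output Q = 11/3 + 73/6 = 95/6.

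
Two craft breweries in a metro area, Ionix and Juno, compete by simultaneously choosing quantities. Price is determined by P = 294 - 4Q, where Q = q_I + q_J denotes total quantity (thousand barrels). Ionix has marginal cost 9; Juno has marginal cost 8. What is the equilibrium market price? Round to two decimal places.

Ionix's profit: π_I = (294 - 4Q)q_I - (9q_I). Setting ∂π_I/∂q_I = 0: 285 - 8q_I - 4(q_J) = 0.
Juno's profit: π_J = (294 - 4Q)q_J - (8q_J). Setting ∂π_J/∂q_J = 0: 286 - 8q_J - 4(q_I) = 0.
Rearranging gives the reaction functions q_I = (285 - 4q_J)/8 and q_J = (286 - 4q_I)/8.
Solving the pair: q_I = 71/3, q_J = 287/12.
Total output Q = 571/12, so price P = 294 - 4·(571/12) = 311/3.

103.67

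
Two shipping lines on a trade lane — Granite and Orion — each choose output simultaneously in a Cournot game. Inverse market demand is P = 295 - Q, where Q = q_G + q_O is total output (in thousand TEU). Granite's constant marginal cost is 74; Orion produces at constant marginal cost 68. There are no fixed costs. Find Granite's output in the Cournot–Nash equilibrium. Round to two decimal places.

Granite's profit: π_G = (295 - Q)q_G - (74q_G). Setting ∂π_G/∂q_G = 0: 221 - 2q_G - (q_O) = 0.
Orion's first-order condition: 227 - 2q_O - (q_G) = 0.
So q_G = (221 - q_O)/2 and q_O = (227 - q_G)/2.
Solving the pair: q_G = 215/3, q_O = 233/3.

71.67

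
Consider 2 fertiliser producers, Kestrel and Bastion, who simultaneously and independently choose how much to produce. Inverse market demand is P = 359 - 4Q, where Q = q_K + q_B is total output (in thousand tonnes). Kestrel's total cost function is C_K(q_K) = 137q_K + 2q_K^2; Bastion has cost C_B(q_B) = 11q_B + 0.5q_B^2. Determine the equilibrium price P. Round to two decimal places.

189.70

Kestrel's profit: π_K = (359 - 4Q)q_K - (137q_K + 2q_K²). Setting ∂π_K/∂q_K = 0: 222 - 12q_K - 4(q_B) = 0.
Bastion's profit: π_B = (359 - 4Q)q_B - (11q_B + (1/2)q_B²). Setting ∂π_B/∂q_B = 0: 348 - 9q_B - 4(q_K) = 0.
So q_K = (222 - 4q_B)/12 and q_B = (348 - 4q_K)/9.
Solving the pair: q_K = 303/46, q_B = 822/23.
Total output Q = 1947/46, so price P = 359 - 4·(1947/46) = 189.6957.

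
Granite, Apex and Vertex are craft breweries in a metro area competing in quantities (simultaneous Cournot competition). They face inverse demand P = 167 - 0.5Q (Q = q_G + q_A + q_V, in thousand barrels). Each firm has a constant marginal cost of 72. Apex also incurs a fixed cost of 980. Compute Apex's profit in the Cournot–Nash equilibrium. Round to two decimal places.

Each firm earns π_i = (167 - 0.5Q)q_i - 72q_i.
Setting ∂π_i/∂q_i = 0 with rivals' quantities fixed: 95 - q_i - (1/2)·Σ_{j≠i} q_j = 0.
By symmetry each firm produces the same amount; substituting Σ_{j≠i} q_j = 2q_i yields q_i = 95/2.
Price P = 167 - (1/2)·(285/2) = 383/4.
Apex's profit: (383/4 - 72)·(95/2) - 980 = 1185/8.

148.13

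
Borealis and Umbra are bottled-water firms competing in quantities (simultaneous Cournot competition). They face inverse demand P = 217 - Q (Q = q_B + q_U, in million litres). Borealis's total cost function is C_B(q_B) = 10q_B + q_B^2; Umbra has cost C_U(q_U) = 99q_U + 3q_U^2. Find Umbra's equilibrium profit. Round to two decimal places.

Borealis's profit: π_B = (217 - Q)q_B - (10q_B + q_B²). Setting ∂π_B/∂q_B = 0: 207 - 4q_B - (q_U) = 0.
Umbra's first-order condition: 118 - 8q_U - (q_B) = 0.
Best responses: q_B = (207 - q_U)/4, q_U = (118 - q_B)/8.
Solving the pair: q_B = 1538/31, q_U = 265/31.
Price P = 217 - 1803/31 = 158.8387.
Umbra's profit: 158.8387·(265/31) - 99·(265/31) - 3(265/31)² = 292.2997.

292.30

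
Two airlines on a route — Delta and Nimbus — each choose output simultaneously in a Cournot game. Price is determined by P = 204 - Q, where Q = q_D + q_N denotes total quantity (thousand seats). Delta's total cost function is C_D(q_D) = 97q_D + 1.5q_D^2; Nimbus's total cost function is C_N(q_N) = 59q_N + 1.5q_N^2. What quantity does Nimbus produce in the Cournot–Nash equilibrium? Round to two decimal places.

25.75

Delta's profit: π_D = (204 - Q)q_D - (97q_D + (3/2)q_D²). Setting ∂π_D/∂q_D = 0: 107 - 5q_D - (q_N) = 0.
Nimbus's first-order condition: 145 - 5q_N - (q_D) = 0.
Best responses: q_D = (107 - q_N)/5, q_N = (145 - q_D)/5.
Substituting one into the other gives q_D = 65/4 and q_N = 103/4.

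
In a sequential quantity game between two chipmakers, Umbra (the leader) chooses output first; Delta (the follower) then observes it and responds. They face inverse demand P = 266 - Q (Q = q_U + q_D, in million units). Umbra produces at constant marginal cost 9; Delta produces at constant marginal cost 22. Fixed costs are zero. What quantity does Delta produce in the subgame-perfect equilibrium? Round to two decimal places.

The follower Delta best-responds to any q_U: π_D = (266 - Q)q_D - 22q_D.
Follower FOC: 244 - q_U - 2q_D = 0, so q_D(q_U) = (244 - q_U)/2.
Umbra substitutes q_D(q_U) into its own profit: π_U = q_U(266 - q_U - (244 - q_U)/2) - 9q_U = (144 - (1/2)q_U)q_U - 9q_U.
The leader's first-order condition 135 - q_U = 0 yields q_U = 135.
Then q_D = (244 - 135)/2 = 109/2.

54.50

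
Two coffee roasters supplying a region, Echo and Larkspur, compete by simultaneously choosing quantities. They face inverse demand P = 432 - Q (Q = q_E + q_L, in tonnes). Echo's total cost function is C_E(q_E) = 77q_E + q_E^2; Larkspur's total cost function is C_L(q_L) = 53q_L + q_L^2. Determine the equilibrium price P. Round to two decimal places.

285.20

Echo's profit: π_E = (432 - Q)q_E - (77q_E + q_E²). Setting ∂π_E/∂q_E = 0: 355 - 4q_E - (q_L) = 0.
Larkspur's first-order condition: 379 - 4q_L - (q_E) = 0.
Rearranging gives the reaction functions q_E = (355 - q_L)/4 and q_L = (379 - q_E)/4.
Substituting one into the other gives q_E = 347/5 and q_L = 387/5.
Total output Q = 734/5, so price P = 432 - 734/5 = 1426/5.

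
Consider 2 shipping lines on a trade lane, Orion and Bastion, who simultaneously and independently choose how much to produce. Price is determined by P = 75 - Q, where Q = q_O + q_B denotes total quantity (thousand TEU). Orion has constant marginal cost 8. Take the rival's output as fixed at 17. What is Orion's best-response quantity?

With the rival's output fixed at 17, Orion's profit is π_O = (75 - 17 - q_O)q_O - (8q_O) = (58 - q_O)q_O - (8q_O).
∂π_O/∂q_O = 50 - 2q_O = 0, so q_O = 25.

25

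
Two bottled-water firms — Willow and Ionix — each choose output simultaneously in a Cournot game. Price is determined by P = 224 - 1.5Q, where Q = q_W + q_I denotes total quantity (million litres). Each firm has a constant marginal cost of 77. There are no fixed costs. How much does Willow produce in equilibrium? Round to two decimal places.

Each firm earns π_i = (224 - 1.5Q)q_i - 77q_i.
Setting ∂π_i/∂q_i = 0 with rivals' quantities fixed: 147 - 3q_i - (3/2)q_j = 0.
By symmetry each firm produces the same amount; substituting q_j = q_i yields q_i = 147/(9/2) = 98/3.

32.67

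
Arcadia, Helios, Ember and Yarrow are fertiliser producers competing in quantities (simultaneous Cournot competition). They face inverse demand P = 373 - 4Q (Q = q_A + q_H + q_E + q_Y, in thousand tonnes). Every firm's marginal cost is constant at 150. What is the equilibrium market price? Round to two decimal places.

194.60

A representative firm's profit is π_i = q_i(373 - 4Q) - 150q_i.
Setting ∂π_i/∂q_i = 0 with rivals' quantities fixed: 223 - 8q_i - 4·Σ_{j≠i} q_j = 0.
With identical firms every q_j equals q_i, so Σ_{j≠i} q_j = 3q_i and 223 = 20q_i, giving q_i = 223/20.
Total output Q = 223/5, so price P = 373 - 4·(223/5) = 973/5.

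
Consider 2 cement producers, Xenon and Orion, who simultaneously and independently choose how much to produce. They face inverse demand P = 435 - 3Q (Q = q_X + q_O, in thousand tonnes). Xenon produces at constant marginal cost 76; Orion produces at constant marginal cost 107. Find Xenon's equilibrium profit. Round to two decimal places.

5633.33

Xenon's profit: π_X = (435 - 3Q)q_X - (76q_X). Setting ∂π_X/∂q_X = 0: 359 - 6q_X - 3(q_O) = 0.
Orion's first-order condition: 328 - 6q_O - 3(q_X) = 0.
Best responses: q_X = (359 - 3q_O)/6, q_O = (328 - 3q_X)/6.
Substituting one into the other gives q_X = 130/3 and q_O = 33.
Price P = 435 - 3·(229/3) = 206.
Xenon's profit: (206 - 76)·(130/3) = 5633.3333.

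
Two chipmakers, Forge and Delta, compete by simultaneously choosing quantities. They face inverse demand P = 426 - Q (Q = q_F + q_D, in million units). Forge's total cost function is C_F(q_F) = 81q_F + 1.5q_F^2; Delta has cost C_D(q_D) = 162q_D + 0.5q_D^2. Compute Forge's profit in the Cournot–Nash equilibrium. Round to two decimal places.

7582.16

Forge's profit: π_F = (426 - Q)q_F - (81q_F + (3/2)q_F²). Setting ∂π_F/∂q_F = 0: 345 - 5q_F - (q_D) = 0.
Delta's profit: π_D = (426 - Q)q_D - (162q_D + (1/2)q_D²). Setting ∂π_D/∂q_D = 0: 264 - 3q_D - (q_F) = 0.
So q_F = (345 - q_D)/5 and q_D = (264 - q_F)/3.
Solving the pair: q_F = 771/14, q_D = 975/14.
Price P = 426 - 873/7 = 301.2857.
Forge's profit: 301.2857·(771/14) - 81·(771/14) - (3/2)(771/14)² = 7582.1556.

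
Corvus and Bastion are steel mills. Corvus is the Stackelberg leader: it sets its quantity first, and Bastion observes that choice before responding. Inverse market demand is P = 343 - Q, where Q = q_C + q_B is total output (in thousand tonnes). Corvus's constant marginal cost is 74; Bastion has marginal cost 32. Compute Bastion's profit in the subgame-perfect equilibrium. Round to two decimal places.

The follower Bastion best-responds to any q_C: π_B = (343 - Q)q_B - 32q_B.
Setting the follower's marginal profit to zero, 311 - q_C - 2q_B = 0, i.e. q_B = (311 - q_C)/2.
The leader anticipates this reaction. Substituting into P = 343 - Q gives P = 375/2 - (1/2)q_C, so π_C = (375/2 - (1/2)q_C)q_C - 74q_C.
Leader FOC: 227/2 - q_C = 0, so q_C = 227/2.
Then q_B = (311 - 227/2)/2 = 395/4.
Price P = 343 - 849/4 = 523/4.
Bastion's profit: (523/4 - 32)·(395/4) = 9751.5625.

9751.56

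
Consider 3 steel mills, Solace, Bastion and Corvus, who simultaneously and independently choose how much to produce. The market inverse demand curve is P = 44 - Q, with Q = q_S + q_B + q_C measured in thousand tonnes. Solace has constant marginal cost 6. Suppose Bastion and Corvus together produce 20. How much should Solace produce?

9

With rivals' combined output fixed at 20, Solace's profit is π_S = (44 - 20 - q_S)q_S - (6q_S) = (24 - q_S)q_S - (6q_S).
∂π_S/∂q_S = 18 - 2q_S = 0, so q_S = 9.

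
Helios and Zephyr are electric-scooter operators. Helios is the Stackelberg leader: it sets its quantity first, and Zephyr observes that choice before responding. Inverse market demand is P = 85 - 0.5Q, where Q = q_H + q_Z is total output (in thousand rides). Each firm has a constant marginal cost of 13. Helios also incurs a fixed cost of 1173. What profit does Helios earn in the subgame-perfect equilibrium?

123

The follower Zephyr best-responds to any q_H: π_Z = (85 - 0.5Q)q_Z - 13q_Z.
Follower FOC: 72 - (1/2)q_H - q_Z = 0, so q_Z(q_H) = (72 - (1/2)q_H).
Helios substitutes q_Z(q_H) into its own profit: π_H = q_H(85 - (1/2)q_H - (72 - (1/2)q_H)/2) - 13q_H = (49 - (1/4)q_H)q_H - 13q_H.
Leader FOC: 36 - (1/2)q_H = 0, so q_H = 72.
Then q_Z = (72 - (1/2)·72) = 36.
Price P = 85 - (1/2)·108 = 31.
Helios's profit: (31 - 13)·72 - 1173 = 123.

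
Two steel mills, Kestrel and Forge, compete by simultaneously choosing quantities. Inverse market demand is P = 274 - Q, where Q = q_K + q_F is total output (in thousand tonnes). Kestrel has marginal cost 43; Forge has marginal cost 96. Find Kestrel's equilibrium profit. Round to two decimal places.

8961.78

Kestrel's profit: π_K = (274 - Q)q_K - (43q_K). Setting ∂π_K/∂q_K = 0: 231 - 2q_K - (q_F) = 0.
Forge's profit: π_F = (274 - Q)q_F - (96q_F). Setting ∂π_F/∂q_F = 0: 178 - 2q_F - (q_K) = 0.
Rearranging gives the reaction functions q_K = (231 - q_F)/2 and q_F = (178 - q_K)/2.
Solving the pair: q_K = 284/3, q_F = 125/3.
Price P = 274 - 409/3 = 413/3.
Kestrel's profit: (413/3 - 43)·(284/3) = 8961.7778.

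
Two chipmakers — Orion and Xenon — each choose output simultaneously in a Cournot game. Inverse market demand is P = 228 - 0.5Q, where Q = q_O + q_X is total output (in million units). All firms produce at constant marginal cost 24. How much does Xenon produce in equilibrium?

Each firm earns π_i = (228 - 0.5Q)q_i - 24q_i.
Setting ∂π_i/∂q_i = 0 with rivals' quantities fixed: 204 - q_i - (1/2)q_j = 0.
With identical firms every q_j equals q_i, so q_j = q_i and 204 = (3/2)q_i, giving q_i = 136.

136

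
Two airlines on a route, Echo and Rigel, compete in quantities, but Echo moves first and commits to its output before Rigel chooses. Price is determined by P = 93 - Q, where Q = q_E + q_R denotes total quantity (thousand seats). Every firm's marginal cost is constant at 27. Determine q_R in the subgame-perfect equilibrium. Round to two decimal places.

16.50

Solve by backward induction. Given q_E, the follower Rigel maximises π_R = (93 - q_E - q_R)q_R - 27q_R.
Follower FOC: 66 - q_E - 2q_R = 0, so q_R(q_E) = (66 - q_E)/2.
Echo substitutes q_R(q_E) into its own profit: π_E = q_E(93 - q_E - (66 - q_E)/2) - 27q_E = (60 - (1/2)q_E)q_E - 27q_E.
Maximising: ∂π_E/∂q_E = 33 - q_E = 0, giving q_E = 33.
Then q_R = (66 - 33)/2 = 33/2.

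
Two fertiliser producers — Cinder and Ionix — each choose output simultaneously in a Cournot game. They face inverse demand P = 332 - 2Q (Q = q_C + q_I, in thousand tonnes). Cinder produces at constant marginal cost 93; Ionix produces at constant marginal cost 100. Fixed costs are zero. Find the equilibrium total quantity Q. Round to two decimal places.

78.50

Cinder's profit: π_C = (332 - 2Q)q_C - (93q_C). Setting ∂π_C/∂q_C = 0: 239 - 4q_C - 2(q_I) = 0.
Ionix's first-order condition: 232 - 4q_I - 2(q_C) = 0.
So q_C = (239 - 2q_I)/4 and q_I = (232 - 2q_C)/4.
Substituting one into the other gives q_C = 41 and q_I = 75/2.
Total output Q = 41 + 75/2 = 157/2.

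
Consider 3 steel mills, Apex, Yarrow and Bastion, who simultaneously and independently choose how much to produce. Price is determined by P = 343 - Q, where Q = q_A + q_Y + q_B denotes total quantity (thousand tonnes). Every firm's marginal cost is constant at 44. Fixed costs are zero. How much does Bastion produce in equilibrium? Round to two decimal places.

A representative firm's profit is π_i = q_i(343 - Q) - 44q_i.
Setting ∂π_i/∂q_i = 0 with rivals' quantities fixed: 299 - 2q_i - Σ_{j≠i} q_j = 0.
By symmetry each firm produces the same amount; substituting Σ_{j≠i} q_j = 2q_i yields q_i = 299/4.

74.75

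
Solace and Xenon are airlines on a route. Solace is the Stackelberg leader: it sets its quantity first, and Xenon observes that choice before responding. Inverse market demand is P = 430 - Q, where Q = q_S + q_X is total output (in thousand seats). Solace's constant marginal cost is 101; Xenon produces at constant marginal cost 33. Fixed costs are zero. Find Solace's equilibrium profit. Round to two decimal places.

The follower Xenon best-responds to any q_S: π_X = (430 - Q)q_X - 33q_X.
Follower FOC: 397 - q_S - 2q_X = 0, so q_X(q_S) = (397 - q_S)/2.
Solace substitutes q_X(q_S) into its own profit: π_S = q_S(430 - q_S - (397 - q_S)/2) - 101q_S = (463/2 - (1/2)q_S)q_S - 101q_S.
Leader FOC: 261/2 - q_S = 0, so q_S = 261/2.
Then q_X = (397 - 261/2)/2 = 533/4.
Price P = 430 - 1055/4 = 665/4.
Solace's profit: (665/4 - 101)·(261/2) = 8515.1250.

8515.13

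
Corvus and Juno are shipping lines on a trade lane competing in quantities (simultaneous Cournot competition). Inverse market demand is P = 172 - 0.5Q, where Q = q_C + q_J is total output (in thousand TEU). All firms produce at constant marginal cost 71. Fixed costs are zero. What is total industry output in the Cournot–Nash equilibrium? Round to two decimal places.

A representative firm's profit is π_i = q_i(172 - 0.5Q) - 71q_i.
First-order condition (treating rivals' output as given): 101 - q_i - (1/2)q_j = 0.
With identical firms every q_j equals q_i, so q_j = q_i and 101 = (3/2)q_i, giving q_i = 202/3.
Total output Q = 202/3 + 202/3 = 404/3.

134.67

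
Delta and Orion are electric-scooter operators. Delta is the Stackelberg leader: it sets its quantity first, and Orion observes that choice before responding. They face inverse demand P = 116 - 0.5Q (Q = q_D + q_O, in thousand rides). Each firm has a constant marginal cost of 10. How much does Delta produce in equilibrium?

106

The follower Orion best-responds to any q_D: π_O = (116 - 0.5Q)q_O - 10q_O.
Follower FOC: 106 - (1/2)q_D - q_O = 0, so q_O(q_D) = (106 - (1/2)q_D).
The leader anticipates this reaction. Substituting into P = 116 - 0.5Q gives P = 63 - (1/4)q_D, so π_D = (63 - (1/4)q_D)q_D - 10q_D.
Leader FOC: 53 - (1/2)q_D = 0, so q_D = 106.
Then q_O = (106 - (1/2)·106) = 53.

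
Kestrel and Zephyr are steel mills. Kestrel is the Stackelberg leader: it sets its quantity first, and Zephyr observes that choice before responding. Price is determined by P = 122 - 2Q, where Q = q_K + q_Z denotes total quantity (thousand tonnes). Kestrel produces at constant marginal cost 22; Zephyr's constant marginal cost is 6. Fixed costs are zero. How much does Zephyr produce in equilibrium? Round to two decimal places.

The follower Zephyr best-responds to any q_K: π_Z = (122 - 2Q)q_Z - 6q_Z.
Follower FOC: 116 - 2q_K - 4q_Z = 0, so q_Z(q_K) = (116 - 2q_K)/4.
The leader anticipates this reaction. Substituting into P = 122 - 2Q gives P = 64 - q_K, so π_K = (64 - q_K)q_K - 22q_K.
Maximising: ∂π_K/∂q_K = 42 - 2q_K = 0, giving q_K = 21.
Then q_Z = (116 - 2·21)/4 = 37/2.

18.50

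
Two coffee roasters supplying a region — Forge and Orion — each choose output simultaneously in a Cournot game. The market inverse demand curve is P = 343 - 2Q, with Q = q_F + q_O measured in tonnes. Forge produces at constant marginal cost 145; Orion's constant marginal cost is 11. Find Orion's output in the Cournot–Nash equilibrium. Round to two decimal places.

Forge's profit: π_F = (343 - 2Q)q_F - (145q_F). Setting ∂π_F/∂q_F = 0: 198 - 4q_F - 2(q_O) = 0.
Orion's first-order condition: 332 - 4q_O - 2(q_F) = 0.
So q_F = (198 - 2q_O)/4 and q_O = (332 - 2q_F)/4.
Substituting one into the other gives q_F = 32/3 and q_O = 233/3.

77.67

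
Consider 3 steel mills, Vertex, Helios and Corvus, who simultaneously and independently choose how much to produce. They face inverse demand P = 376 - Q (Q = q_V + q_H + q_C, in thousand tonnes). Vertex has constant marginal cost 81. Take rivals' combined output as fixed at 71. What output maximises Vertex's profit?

112

With rivals' combined output fixed at 71, Vertex's profit is π_V = (376 - 71 - q_V)q_V - (81q_V) = (305 - q_V)q_V - (81q_V).
∂π_V/∂q_V = 224 - 2q_V = 0, so q_V = 112.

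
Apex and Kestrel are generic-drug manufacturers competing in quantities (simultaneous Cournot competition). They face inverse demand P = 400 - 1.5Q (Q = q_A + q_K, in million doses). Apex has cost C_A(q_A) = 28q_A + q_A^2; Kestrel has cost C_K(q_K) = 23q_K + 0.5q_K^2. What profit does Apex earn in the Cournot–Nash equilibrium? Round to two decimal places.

6752.68

Apex's profit: π_A = (400 - 1.5Q)q_A - (28q_A + q_A²). Setting ∂π_A/∂q_A = 0: 372 - 5q_A - (3/2)(q_K) = 0.
Kestrel's profit: π_K = (400 - 1.5Q)q_K - (23q_K + (1/2)q_K²). Setting ∂π_K/∂q_K = 0: 377 - 4q_K - (3/2)(q_A) = 0.
So q_A = (372 - (3/2)q_K)/5 and q_K = (377 - (3/2)q_A)/4.
Solving the pair: q_A = 51.9718, q_K = 74.7606.
Price P = 400 - (3/2)·126.7324 = 209.9014.
Apex's profit: 209.9014·51.9718 - 28·51.9718 - 51.9718² = 6752.6780.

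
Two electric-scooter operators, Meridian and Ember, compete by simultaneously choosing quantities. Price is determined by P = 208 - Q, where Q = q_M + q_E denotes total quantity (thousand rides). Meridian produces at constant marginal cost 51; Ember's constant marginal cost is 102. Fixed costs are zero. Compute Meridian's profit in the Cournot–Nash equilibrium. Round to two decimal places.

Meridian's profit: π_M = (208 - Q)q_M - (51q_M). Setting ∂π_M/∂q_M = 0: 157 - 2q_M - (q_E) = 0.
Ember's first-order condition: 106 - 2q_E - (q_M) = 0.
So q_M = (157 - q_E)/2 and q_E = (106 - q_M)/2.
Substituting one into the other gives q_M = 208/3 and q_E = 55/3.
Price P = 208 - 263/3 = 361/3.
Meridian's profit: (361/3 - 51)·(208/3) = 4807.1111.

4807.11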